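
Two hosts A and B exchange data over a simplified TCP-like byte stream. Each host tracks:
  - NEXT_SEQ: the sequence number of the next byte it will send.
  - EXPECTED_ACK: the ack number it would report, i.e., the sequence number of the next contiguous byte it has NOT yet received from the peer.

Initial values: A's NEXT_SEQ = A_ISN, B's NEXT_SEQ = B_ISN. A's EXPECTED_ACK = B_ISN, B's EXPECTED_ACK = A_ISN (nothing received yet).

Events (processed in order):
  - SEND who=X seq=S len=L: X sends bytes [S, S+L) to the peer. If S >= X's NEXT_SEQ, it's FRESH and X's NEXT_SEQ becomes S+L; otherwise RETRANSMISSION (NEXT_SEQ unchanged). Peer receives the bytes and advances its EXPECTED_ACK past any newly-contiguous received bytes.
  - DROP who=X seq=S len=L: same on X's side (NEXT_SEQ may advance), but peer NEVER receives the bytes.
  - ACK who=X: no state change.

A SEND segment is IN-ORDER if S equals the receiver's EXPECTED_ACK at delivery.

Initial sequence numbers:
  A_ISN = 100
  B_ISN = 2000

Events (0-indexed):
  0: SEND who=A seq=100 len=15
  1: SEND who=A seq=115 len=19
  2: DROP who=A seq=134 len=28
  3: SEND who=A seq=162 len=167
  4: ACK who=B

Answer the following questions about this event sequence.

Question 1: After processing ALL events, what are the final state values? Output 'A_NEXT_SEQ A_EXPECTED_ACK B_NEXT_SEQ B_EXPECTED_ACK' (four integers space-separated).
After event 0: A_seq=115 A_ack=2000 B_seq=2000 B_ack=115
After event 1: A_seq=134 A_ack=2000 B_seq=2000 B_ack=134
After event 2: A_seq=162 A_ack=2000 B_seq=2000 B_ack=134
After event 3: A_seq=329 A_ack=2000 B_seq=2000 B_ack=134
After event 4: A_seq=329 A_ack=2000 B_seq=2000 B_ack=134

Answer: 329 2000 2000 134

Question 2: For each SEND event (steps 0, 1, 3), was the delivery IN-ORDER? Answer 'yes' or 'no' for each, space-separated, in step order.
Step 0: SEND seq=100 -> in-order
Step 1: SEND seq=115 -> in-order
Step 3: SEND seq=162 -> out-of-order

Answer: yes yes no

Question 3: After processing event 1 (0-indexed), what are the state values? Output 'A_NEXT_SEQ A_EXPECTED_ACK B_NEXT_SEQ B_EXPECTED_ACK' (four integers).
After event 0: A_seq=115 A_ack=2000 B_seq=2000 B_ack=115
After event 1: A_seq=134 A_ack=2000 B_seq=2000 B_ack=134

134 2000 2000 134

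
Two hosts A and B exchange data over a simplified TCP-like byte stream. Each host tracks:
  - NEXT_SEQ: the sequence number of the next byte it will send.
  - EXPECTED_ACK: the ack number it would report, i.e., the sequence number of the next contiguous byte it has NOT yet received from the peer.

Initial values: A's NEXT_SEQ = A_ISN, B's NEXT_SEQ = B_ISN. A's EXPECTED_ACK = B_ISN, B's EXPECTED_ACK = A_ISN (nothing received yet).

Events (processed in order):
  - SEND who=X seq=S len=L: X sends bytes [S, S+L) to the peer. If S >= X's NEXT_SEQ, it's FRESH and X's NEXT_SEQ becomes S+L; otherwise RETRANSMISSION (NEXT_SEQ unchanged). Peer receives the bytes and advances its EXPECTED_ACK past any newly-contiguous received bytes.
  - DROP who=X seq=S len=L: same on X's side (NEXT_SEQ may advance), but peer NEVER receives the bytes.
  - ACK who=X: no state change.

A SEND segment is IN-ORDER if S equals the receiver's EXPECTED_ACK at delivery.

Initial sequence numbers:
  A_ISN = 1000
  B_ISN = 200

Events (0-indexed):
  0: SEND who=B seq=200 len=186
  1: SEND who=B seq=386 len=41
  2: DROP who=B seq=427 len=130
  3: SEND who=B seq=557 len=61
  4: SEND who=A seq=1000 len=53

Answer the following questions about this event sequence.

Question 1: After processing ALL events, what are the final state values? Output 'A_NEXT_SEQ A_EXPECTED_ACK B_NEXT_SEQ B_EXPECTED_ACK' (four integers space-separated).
Answer: 1053 427 618 1053

Derivation:
After event 0: A_seq=1000 A_ack=386 B_seq=386 B_ack=1000
After event 1: A_seq=1000 A_ack=427 B_seq=427 B_ack=1000
After event 2: A_seq=1000 A_ack=427 B_seq=557 B_ack=1000
After event 3: A_seq=1000 A_ack=427 B_seq=618 B_ack=1000
After event 4: A_seq=1053 A_ack=427 B_seq=618 B_ack=1053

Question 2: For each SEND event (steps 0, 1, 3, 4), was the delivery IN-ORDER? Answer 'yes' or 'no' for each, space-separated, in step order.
Step 0: SEND seq=200 -> in-order
Step 1: SEND seq=386 -> in-order
Step 3: SEND seq=557 -> out-of-order
Step 4: SEND seq=1000 -> in-order

Answer: yes yes no yes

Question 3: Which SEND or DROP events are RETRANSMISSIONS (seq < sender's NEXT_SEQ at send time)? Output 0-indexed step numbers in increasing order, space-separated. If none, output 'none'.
Answer: none

Derivation:
Step 0: SEND seq=200 -> fresh
Step 1: SEND seq=386 -> fresh
Step 2: DROP seq=427 -> fresh
Step 3: SEND seq=557 -> fresh
Step 4: SEND seq=1000 -> fresh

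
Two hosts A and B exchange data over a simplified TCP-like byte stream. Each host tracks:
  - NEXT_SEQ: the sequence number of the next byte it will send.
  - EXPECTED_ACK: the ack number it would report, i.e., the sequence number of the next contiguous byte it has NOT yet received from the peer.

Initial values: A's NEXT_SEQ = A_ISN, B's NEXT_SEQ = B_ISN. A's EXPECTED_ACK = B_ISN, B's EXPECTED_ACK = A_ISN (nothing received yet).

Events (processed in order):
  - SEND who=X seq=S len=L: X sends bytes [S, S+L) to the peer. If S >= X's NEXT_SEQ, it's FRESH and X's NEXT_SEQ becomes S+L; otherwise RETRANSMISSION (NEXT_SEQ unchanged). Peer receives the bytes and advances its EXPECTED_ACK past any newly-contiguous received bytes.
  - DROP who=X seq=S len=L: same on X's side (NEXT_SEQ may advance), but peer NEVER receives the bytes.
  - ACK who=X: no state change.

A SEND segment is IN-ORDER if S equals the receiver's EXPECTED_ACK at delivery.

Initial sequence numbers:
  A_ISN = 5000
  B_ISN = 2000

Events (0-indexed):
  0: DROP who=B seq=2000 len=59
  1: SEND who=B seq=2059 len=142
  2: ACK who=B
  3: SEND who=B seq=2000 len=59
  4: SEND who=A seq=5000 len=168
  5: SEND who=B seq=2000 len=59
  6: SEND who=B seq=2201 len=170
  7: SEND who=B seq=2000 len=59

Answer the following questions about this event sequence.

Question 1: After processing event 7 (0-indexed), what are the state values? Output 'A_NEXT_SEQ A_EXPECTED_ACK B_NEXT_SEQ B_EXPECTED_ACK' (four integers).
After event 0: A_seq=5000 A_ack=2000 B_seq=2059 B_ack=5000
After event 1: A_seq=5000 A_ack=2000 B_seq=2201 B_ack=5000
After event 2: A_seq=5000 A_ack=2000 B_seq=2201 B_ack=5000
After event 3: A_seq=5000 A_ack=2201 B_seq=2201 B_ack=5000
After event 4: A_seq=5168 A_ack=2201 B_seq=2201 B_ack=5168
After event 5: A_seq=5168 A_ack=2201 B_seq=2201 B_ack=5168
After event 6: A_seq=5168 A_ack=2371 B_seq=2371 B_ack=5168
After event 7: A_seq=5168 A_ack=2371 B_seq=2371 B_ack=5168

5168 2371 2371 5168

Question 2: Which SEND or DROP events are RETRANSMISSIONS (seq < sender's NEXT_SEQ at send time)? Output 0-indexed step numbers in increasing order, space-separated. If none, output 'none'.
Answer: 3 5 7

Derivation:
Step 0: DROP seq=2000 -> fresh
Step 1: SEND seq=2059 -> fresh
Step 3: SEND seq=2000 -> retransmit
Step 4: SEND seq=5000 -> fresh
Step 5: SEND seq=2000 -> retransmit
Step 6: SEND seq=2201 -> fresh
Step 7: SEND seq=2000 -> retransmit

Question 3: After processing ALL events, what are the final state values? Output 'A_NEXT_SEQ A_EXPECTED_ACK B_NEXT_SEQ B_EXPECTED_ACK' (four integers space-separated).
Answer: 5168 2371 2371 5168

Derivation:
After event 0: A_seq=5000 A_ack=2000 B_seq=2059 B_ack=5000
After event 1: A_seq=5000 A_ack=2000 B_seq=2201 B_ack=5000
After event 2: A_seq=5000 A_ack=2000 B_seq=2201 B_ack=5000
After event 3: A_seq=5000 A_ack=2201 B_seq=2201 B_ack=5000
After event 4: A_seq=5168 A_ack=2201 B_seq=2201 B_ack=5168
After event 5: A_seq=5168 A_ack=2201 B_seq=2201 B_ack=5168
After event 6: A_seq=5168 A_ack=2371 B_seq=2371 B_ack=5168
After event 7: A_seq=5168 A_ack=2371 B_seq=2371 B_ack=5168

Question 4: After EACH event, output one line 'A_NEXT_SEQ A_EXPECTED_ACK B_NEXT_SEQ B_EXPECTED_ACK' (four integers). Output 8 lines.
5000 2000 2059 5000
5000 2000 2201 5000
5000 2000 2201 5000
5000 2201 2201 5000
5168 2201 2201 5168
5168 2201 2201 5168
5168 2371 2371 5168
5168 2371 2371 5168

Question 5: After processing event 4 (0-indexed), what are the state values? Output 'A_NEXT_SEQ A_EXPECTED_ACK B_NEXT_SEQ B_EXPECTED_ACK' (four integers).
After event 0: A_seq=5000 A_ack=2000 B_seq=2059 B_ack=5000
After event 1: A_seq=5000 A_ack=2000 B_seq=2201 B_ack=5000
After event 2: A_seq=5000 A_ack=2000 B_seq=2201 B_ack=5000
After event 3: A_seq=5000 A_ack=2201 B_seq=2201 B_ack=5000
After event 4: A_seq=5168 A_ack=2201 B_seq=2201 B_ack=5168

5168 2201 2201 5168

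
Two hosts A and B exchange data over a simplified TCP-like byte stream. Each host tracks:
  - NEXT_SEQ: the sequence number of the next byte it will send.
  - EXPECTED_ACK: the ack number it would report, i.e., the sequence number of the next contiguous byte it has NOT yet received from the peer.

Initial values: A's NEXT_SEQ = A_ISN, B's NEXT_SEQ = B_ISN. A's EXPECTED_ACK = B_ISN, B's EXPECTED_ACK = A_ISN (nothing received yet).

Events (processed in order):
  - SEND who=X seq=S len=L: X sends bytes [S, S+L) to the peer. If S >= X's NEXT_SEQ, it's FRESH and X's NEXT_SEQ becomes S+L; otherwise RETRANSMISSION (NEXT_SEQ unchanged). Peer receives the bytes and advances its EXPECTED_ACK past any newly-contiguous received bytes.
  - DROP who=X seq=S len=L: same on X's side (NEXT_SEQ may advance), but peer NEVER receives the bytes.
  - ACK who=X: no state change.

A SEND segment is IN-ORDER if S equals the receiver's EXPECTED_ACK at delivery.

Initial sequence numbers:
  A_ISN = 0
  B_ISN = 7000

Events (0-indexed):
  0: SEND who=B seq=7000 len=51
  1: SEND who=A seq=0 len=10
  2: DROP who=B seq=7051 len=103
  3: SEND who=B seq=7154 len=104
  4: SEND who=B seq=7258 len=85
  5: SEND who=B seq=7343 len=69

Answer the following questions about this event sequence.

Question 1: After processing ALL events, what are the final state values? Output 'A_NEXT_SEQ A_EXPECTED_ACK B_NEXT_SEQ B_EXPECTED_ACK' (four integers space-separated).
After event 0: A_seq=0 A_ack=7051 B_seq=7051 B_ack=0
After event 1: A_seq=10 A_ack=7051 B_seq=7051 B_ack=10
After event 2: A_seq=10 A_ack=7051 B_seq=7154 B_ack=10
After event 3: A_seq=10 A_ack=7051 B_seq=7258 B_ack=10
After event 4: A_seq=10 A_ack=7051 B_seq=7343 B_ack=10
After event 5: A_seq=10 A_ack=7051 B_seq=7412 B_ack=10

Answer: 10 7051 7412 10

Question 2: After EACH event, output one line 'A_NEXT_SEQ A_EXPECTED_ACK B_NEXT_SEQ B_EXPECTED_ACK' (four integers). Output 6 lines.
0 7051 7051 0
10 7051 7051 10
10 7051 7154 10
10 7051 7258 10
10 7051 7343 10
10 7051 7412 10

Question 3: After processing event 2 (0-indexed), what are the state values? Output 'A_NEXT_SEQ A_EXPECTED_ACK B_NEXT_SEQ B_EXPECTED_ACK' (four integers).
After event 0: A_seq=0 A_ack=7051 B_seq=7051 B_ack=0
After event 1: A_seq=10 A_ack=7051 B_seq=7051 B_ack=10
After event 2: A_seq=10 A_ack=7051 B_seq=7154 B_ack=10

10 7051 7154 10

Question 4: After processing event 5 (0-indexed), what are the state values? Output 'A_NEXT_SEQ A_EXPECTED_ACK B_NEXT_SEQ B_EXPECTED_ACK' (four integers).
After event 0: A_seq=0 A_ack=7051 B_seq=7051 B_ack=0
After event 1: A_seq=10 A_ack=7051 B_seq=7051 B_ack=10
After event 2: A_seq=10 A_ack=7051 B_seq=7154 B_ack=10
After event 3: A_seq=10 A_ack=7051 B_seq=7258 B_ack=10
After event 4: A_seq=10 A_ack=7051 B_seq=7343 B_ack=10
After event 5: A_seq=10 A_ack=7051 B_seq=7412 B_ack=10

10 7051 7412 10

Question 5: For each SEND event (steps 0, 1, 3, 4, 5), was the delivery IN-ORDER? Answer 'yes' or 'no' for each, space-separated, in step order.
Step 0: SEND seq=7000 -> in-order
Step 1: SEND seq=0 -> in-order
Step 3: SEND seq=7154 -> out-of-order
Step 4: SEND seq=7258 -> out-of-order
Step 5: SEND seq=7343 -> out-of-order

Answer: yes yes no no no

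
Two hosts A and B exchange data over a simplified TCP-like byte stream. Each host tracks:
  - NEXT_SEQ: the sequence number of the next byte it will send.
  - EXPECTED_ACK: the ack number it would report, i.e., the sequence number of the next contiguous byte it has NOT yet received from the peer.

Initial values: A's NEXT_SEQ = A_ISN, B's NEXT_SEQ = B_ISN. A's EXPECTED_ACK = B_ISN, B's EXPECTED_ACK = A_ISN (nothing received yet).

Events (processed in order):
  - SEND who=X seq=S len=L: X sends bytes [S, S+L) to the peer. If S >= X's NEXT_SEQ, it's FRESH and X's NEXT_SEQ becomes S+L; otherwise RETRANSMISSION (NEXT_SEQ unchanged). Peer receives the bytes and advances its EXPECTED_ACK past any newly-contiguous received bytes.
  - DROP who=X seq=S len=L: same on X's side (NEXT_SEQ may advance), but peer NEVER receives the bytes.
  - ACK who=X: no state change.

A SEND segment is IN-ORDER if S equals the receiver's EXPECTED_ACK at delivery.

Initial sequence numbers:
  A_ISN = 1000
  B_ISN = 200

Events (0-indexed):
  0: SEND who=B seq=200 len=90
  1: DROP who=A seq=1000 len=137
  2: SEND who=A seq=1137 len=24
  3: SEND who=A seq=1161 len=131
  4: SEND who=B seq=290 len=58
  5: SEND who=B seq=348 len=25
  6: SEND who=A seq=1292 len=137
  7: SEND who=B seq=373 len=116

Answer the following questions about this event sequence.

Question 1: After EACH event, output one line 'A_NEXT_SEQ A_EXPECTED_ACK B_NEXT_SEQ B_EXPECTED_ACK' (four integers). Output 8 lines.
1000 290 290 1000
1137 290 290 1000
1161 290 290 1000
1292 290 290 1000
1292 348 348 1000
1292 373 373 1000
1429 373 373 1000
1429 489 489 1000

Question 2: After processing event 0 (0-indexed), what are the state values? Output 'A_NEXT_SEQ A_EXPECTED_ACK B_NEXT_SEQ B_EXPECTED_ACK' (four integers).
After event 0: A_seq=1000 A_ack=290 B_seq=290 B_ack=1000

1000 290 290 1000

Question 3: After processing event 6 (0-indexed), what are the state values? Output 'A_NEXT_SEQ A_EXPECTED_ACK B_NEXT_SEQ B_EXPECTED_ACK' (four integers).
After event 0: A_seq=1000 A_ack=290 B_seq=290 B_ack=1000
After event 1: A_seq=1137 A_ack=290 B_seq=290 B_ack=1000
After event 2: A_seq=1161 A_ack=290 B_seq=290 B_ack=1000
After event 3: A_seq=1292 A_ack=290 B_seq=290 B_ack=1000
After event 4: A_seq=1292 A_ack=348 B_seq=348 B_ack=1000
After event 5: A_seq=1292 A_ack=373 B_seq=373 B_ack=1000
After event 6: A_seq=1429 A_ack=373 B_seq=373 B_ack=1000

1429 373 373 1000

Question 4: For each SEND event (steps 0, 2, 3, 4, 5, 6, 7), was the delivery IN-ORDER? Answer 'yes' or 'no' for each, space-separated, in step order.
Step 0: SEND seq=200 -> in-order
Step 2: SEND seq=1137 -> out-of-order
Step 3: SEND seq=1161 -> out-of-order
Step 4: SEND seq=290 -> in-order
Step 5: SEND seq=348 -> in-order
Step 6: SEND seq=1292 -> out-of-order
Step 7: SEND seq=373 -> in-order

Answer: yes no no yes yes no yes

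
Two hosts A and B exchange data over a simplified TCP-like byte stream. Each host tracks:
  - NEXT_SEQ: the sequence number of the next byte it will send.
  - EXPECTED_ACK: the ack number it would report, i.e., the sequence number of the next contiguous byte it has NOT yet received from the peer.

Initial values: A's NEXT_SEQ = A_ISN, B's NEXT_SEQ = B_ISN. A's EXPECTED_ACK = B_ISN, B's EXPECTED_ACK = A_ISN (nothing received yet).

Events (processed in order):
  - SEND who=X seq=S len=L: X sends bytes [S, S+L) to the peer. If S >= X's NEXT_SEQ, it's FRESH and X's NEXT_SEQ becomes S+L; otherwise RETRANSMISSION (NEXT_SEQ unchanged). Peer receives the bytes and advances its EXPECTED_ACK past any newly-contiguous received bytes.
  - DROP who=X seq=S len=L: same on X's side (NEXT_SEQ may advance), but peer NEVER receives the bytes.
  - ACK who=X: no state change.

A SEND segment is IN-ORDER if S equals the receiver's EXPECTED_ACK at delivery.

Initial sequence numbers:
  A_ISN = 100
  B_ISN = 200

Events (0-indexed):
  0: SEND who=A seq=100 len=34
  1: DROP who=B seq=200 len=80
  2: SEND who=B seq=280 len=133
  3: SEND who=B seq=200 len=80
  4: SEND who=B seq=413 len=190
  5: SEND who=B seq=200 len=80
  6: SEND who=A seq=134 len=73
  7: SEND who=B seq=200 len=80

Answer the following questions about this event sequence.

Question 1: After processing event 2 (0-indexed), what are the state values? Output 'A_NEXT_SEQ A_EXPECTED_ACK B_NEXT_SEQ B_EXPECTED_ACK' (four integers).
After event 0: A_seq=134 A_ack=200 B_seq=200 B_ack=134
After event 1: A_seq=134 A_ack=200 B_seq=280 B_ack=134
After event 2: A_seq=134 A_ack=200 B_seq=413 B_ack=134

134 200 413 134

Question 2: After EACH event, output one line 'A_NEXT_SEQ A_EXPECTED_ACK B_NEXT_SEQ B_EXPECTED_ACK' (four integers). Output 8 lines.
134 200 200 134
134 200 280 134
134 200 413 134
134 413 413 134
134 603 603 134
134 603 603 134
207 603 603 207
207 603 603 207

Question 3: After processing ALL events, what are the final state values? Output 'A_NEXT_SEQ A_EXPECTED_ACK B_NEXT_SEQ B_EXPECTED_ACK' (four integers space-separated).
Answer: 207 603 603 207

Derivation:
After event 0: A_seq=134 A_ack=200 B_seq=200 B_ack=134
After event 1: A_seq=134 A_ack=200 B_seq=280 B_ack=134
After event 2: A_seq=134 A_ack=200 B_seq=413 B_ack=134
After event 3: A_seq=134 A_ack=413 B_seq=413 B_ack=134
After event 4: A_seq=134 A_ack=603 B_seq=603 B_ack=134
After event 5: A_seq=134 A_ack=603 B_seq=603 B_ack=134
After event 6: A_seq=207 A_ack=603 B_seq=603 B_ack=207
After event 7: A_seq=207 A_ack=603 B_seq=603 B_ack=207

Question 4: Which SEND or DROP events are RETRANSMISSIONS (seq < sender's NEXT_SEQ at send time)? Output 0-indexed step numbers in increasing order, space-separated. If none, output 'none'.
Step 0: SEND seq=100 -> fresh
Step 1: DROP seq=200 -> fresh
Step 2: SEND seq=280 -> fresh
Step 3: SEND seq=200 -> retransmit
Step 4: SEND seq=413 -> fresh
Step 5: SEND seq=200 -> retransmit
Step 6: SEND seq=134 -> fresh
Step 7: SEND seq=200 -> retransmit

Answer: 3 5 7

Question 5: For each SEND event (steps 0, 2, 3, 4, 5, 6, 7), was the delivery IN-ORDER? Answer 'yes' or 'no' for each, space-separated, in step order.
Answer: yes no yes yes no yes no

Derivation:
Step 0: SEND seq=100 -> in-order
Step 2: SEND seq=280 -> out-of-order
Step 3: SEND seq=200 -> in-order
Step 4: SEND seq=413 -> in-order
Step 5: SEND seq=200 -> out-of-order
Step 6: SEND seq=134 -> in-order
Step 7: SEND seq=200 -> out-of-order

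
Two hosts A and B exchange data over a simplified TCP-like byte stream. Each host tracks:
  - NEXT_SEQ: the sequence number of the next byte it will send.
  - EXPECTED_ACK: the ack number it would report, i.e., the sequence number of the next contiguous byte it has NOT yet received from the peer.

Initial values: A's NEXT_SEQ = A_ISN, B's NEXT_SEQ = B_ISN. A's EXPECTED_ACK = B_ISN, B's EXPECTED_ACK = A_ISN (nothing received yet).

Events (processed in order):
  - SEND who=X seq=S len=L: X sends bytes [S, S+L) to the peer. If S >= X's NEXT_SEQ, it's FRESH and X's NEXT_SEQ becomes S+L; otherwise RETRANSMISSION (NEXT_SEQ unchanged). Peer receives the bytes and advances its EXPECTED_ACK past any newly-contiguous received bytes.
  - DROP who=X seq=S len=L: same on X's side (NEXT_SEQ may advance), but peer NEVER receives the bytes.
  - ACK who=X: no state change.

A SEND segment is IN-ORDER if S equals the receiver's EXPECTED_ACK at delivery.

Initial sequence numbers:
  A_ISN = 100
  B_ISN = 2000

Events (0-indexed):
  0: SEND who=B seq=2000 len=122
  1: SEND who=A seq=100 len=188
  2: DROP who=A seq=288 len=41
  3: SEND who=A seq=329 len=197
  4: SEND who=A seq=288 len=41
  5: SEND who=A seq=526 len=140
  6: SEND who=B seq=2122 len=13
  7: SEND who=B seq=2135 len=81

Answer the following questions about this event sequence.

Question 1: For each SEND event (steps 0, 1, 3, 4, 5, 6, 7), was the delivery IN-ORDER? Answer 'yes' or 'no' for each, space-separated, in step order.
Step 0: SEND seq=2000 -> in-order
Step 1: SEND seq=100 -> in-order
Step 3: SEND seq=329 -> out-of-order
Step 4: SEND seq=288 -> in-order
Step 5: SEND seq=526 -> in-order
Step 6: SEND seq=2122 -> in-order
Step 7: SEND seq=2135 -> in-order

Answer: yes yes no yes yes yes yes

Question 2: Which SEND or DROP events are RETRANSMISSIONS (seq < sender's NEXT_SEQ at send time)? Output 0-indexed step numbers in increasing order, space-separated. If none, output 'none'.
Step 0: SEND seq=2000 -> fresh
Step 1: SEND seq=100 -> fresh
Step 2: DROP seq=288 -> fresh
Step 3: SEND seq=329 -> fresh
Step 4: SEND seq=288 -> retransmit
Step 5: SEND seq=526 -> fresh
Step 6: SEND seq=2122 -> fresh
Step 7: SEND seq=2135 -> fresh

Answer: 4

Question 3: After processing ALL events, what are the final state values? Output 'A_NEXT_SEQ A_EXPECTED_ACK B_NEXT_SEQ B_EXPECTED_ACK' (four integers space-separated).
Answer: 666 2216 2216 666

Derivation:
After event 0: A_seq=100 A_ack=2122 B_seq=2122 B_ack=100
After event 1: A_seq=288 A_ack=2122 B_seq=2122 B_ack=288
After event 2: A_seq=329 A_ack=2122 B_seq=2122 B_ack=288
After event 3: A_seq=526 A_ack=2122 B_seq=2122 B_ack=288
After event 4: A_seq=526 A_ack=2122 B_seq=2122 B_ack=526
After event 5: A_seq=666 A_ack=2122 B_seq=2122 B_ack=666
After event 6: A_seq=666 A_ack=2135 B_seq=2135 B_ack=666
After event 7: A_seq=666 A_ack=2216 B_seq=2216 B_ack=666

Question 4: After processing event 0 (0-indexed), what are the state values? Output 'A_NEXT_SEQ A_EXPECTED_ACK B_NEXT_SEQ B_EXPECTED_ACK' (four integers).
After event 0: A_seq=100 A_ack=2122 B_seq=2122 B_ack=100

100 2122 2122 100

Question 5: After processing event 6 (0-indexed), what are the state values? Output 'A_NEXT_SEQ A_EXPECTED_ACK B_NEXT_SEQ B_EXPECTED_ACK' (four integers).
After event 0: A_seq=100 A_ack=2122 B_seq=2122 B_ack=100
After event 1: A_seq=288 A_ack=2122 B_seq=2122 B_ack=288
After event 2: A_seq=329 A_ack=2122 B_seq=2122 B_ack=288
After event 3: A_seq=526 A_ack=2122 B_seq=2122 B_ack=288
After event 4: A_seq=526 A_ack=2122 B_seq=2122 B_ack=526
After event 5: A_seq=666 A_ack=2122 B_seq=2122 B_ack=666
After event 6: A_seq=666 A_ack=2135 B_seq=2135 B_ack=666

666 2135 2135 666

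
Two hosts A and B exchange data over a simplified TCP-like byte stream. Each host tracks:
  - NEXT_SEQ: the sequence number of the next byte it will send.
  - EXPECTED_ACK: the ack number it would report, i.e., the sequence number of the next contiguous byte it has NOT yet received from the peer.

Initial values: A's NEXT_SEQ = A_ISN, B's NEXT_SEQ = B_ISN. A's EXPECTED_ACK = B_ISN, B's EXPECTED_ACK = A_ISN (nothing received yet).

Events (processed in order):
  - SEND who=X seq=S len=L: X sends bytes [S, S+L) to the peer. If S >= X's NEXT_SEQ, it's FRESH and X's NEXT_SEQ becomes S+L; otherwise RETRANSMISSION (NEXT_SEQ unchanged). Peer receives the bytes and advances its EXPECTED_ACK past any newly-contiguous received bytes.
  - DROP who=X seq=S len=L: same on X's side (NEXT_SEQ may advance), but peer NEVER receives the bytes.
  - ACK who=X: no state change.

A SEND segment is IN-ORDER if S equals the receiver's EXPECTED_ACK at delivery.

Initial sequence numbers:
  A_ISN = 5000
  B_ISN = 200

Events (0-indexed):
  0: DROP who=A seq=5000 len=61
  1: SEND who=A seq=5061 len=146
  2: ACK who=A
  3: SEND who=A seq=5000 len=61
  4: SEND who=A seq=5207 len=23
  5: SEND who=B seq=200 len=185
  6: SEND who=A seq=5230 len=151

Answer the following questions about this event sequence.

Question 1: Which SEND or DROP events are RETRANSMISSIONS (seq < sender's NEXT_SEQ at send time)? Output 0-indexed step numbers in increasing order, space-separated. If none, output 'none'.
Answer: 3

Derivation:
Step 0: DROP seq=5000 -> fresh
Step 1: SEND seq=5061 -> fresh
Step 3: SEND seq=5000 -> retransmit
Step 4: SEND seq=5207 -> fresh
Step 5: SEND seq=200 -> fresh
Step 6: SEND seq=5230 -> fresh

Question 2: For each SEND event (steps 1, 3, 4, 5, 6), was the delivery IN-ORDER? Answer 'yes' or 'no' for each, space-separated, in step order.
Answer: no yes yes yes yes

Derivation:
Step 1: SEND seq=5061 -> out-of-order
Step 3: SEND seq=5000 -> in-order
Step 4: SEND seq=5207 -> in-order
Step 5: SEND seq=200 -> in-order
Step 6: SEND seq=5230 -> in-order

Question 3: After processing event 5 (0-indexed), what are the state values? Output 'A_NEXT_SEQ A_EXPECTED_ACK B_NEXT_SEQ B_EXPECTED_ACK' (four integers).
After event 0: A_seq=5061 A_ack=200 B_seq=200 B_ack=5000
After event 1: A_seq=5207 A_ack=200 B_seq=200 B_ack=5000
After event 2: A_seq=5207 A_ack=200 B_seq=200 B_ack=5000
After event 3: A_seq=5207 A_ack=200 B_seq=200 B_ack=5207
After event 4: A_seq=5230 A_ack=200 B_seq=200 B_ack=5230
After event 5: A_seq=5230 A_ack=385 B_seq=385 B_ack=5230

5230 385 385 5230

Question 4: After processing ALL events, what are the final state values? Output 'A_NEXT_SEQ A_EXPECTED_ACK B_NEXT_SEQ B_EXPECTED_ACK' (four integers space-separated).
After event 0: A_seq=5061 A_ack=200 B_seq=200 B_ack=5000
After event 1: A_seq=5207 A_ack=200 B_seq=200 B_ack=5000
After event 2: A_seq=5207 A_ack=200 B_seq=200 B_ack=5000
After event 3: A_seq=5207 A_ack=200 B_seq=200 B_ack=5207
After event 4: A_seq=5230 A_ack=200 B_seq=200 B_ack=5230
After event 5: A_seq=5230 A_ack=385 B_seq=385 B_ack=5230
After event 6: A_seq=5381 A_ack=385 B_seq=385 B_ack=5381

Answer: 5381 385 385 5381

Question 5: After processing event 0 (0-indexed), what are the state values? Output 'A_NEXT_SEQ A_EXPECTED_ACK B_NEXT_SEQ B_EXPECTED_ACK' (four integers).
After event 0: A_seq=5061 A_ack=200 B_seq=200 B_ack=5000

5061 200 200 5000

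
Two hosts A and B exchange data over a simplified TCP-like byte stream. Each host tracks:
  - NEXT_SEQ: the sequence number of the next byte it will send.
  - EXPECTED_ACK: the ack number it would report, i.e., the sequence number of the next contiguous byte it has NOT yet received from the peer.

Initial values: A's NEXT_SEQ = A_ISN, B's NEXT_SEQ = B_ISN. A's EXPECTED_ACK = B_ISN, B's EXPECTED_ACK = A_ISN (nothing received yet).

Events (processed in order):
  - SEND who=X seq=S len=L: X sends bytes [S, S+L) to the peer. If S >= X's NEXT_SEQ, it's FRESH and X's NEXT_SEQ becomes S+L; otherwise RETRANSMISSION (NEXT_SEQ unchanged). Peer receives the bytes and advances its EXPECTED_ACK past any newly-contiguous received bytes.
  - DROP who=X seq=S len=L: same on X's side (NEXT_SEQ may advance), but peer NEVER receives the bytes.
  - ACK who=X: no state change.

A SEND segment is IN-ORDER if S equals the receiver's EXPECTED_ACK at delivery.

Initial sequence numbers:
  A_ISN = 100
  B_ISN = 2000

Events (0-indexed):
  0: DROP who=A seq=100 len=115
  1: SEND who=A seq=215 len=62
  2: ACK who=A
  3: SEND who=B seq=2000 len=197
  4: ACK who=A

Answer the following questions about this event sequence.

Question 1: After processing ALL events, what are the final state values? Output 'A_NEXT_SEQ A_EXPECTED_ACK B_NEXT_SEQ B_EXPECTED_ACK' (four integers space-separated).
After event 0: A_seq=215 A_ack=2000 B_seq=2000 B_ack=100
After event 1: A_seq=277 A_ack=2000 B_seq=2000 B_ack=100
After event 2: A_seq=277 A_ack=2000 B_seq=2000 B_ack=100
After event 3: A_seq=277 A_ack=2197 B_seq=2197 B_ack=100
After event 4: A_seq=277 A_ack=2197 B_seq=2197 B_ack=100

Answer: 277 2197 2197 100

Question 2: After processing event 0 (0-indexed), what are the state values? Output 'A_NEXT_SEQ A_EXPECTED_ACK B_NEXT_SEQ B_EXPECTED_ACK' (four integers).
After event 0: A_seq=215 A_ack=2000 B_seq=2000 B_ack=100

215 2000 2000 100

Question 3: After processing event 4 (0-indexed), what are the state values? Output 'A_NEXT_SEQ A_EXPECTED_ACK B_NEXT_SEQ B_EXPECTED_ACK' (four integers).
After event 0: A_seq=215 A_ack=2000 B_seq=2000 B_ack=100
After event 1: A_seq=277 A_ack=2000 B_seq=2000 B_ack=100
After event 2: A_seq=277 A_ack=2000 B_seq=2000 B_ack=100
After event 3: A_seq=277 A_ack=2197 B_seq=2197 B_ack=100
After event 4: A_seq=277 A_ack=2197 B_seq=2197 B_ack=100

277 2197 2197 100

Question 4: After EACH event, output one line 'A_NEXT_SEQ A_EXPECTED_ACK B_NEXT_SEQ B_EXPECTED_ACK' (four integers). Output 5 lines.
215 2000 2000 100
277 2000 2000 100
277 2000 2000 100
277 2197 2197 100
277 2197 2197 100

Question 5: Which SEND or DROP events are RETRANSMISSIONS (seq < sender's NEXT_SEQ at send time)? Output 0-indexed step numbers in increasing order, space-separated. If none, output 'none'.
Answer: none

Derivation:
Step 0: DROP seq=100 -> fresh
Step 1: SEND seq=215 -> fresh
Step 3: SEND seq=2000 -> fresh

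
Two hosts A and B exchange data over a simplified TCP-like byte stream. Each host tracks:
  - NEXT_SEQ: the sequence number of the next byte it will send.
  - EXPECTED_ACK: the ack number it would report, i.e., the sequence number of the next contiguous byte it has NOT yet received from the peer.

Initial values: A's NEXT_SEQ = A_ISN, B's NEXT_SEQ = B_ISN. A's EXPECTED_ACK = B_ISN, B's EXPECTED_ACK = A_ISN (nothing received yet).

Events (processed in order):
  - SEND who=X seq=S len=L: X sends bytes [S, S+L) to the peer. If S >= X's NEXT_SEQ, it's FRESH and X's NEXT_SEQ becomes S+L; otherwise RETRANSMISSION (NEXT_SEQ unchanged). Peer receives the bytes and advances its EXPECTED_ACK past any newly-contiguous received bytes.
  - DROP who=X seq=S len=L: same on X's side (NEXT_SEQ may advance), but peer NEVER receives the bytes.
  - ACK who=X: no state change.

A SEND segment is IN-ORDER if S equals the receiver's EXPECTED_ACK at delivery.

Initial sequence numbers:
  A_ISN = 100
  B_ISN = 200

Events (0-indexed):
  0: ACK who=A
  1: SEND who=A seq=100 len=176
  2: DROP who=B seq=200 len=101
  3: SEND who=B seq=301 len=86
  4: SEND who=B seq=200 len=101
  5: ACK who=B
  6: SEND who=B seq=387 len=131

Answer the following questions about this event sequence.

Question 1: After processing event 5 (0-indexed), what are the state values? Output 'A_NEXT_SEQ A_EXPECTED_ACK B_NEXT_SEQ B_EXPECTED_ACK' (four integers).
After event 0: A_seq=100 A_ack=200 B_seq=200 B_ack=100
After event 1: A_seq=276 A_ack=200 B_seq=200 B_ack=276
After event 2: A_seq=276 A_ack=200 B_seq=301 B_ack=276
After event 3: A_seq=276 A_ack=200 B_seq=387 B_ack=276
After event 4: A_seq=276 A_ack=387 B_seq=387 B_ack=276
After event 5: A_seq=276 A_ack=387 B_seq=387 B_ack=276

276 387 387 276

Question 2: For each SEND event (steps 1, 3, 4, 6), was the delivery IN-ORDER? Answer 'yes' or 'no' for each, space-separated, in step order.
Step 1: SEND seq=100 -> in-order
Step 3: SEND seq=301 -> out-of-order
Step 4: SEND seq=200 -> in-order
Step 6: SEND seq=387 -> in-order

Answer: yes no yes yes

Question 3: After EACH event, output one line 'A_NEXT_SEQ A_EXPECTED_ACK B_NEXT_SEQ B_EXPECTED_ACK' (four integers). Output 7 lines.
100 200 200 100
276 200 200 276
276 200 301 276
276 200 387 276
276 387 387 276
276 387 387 276
276 518 518 276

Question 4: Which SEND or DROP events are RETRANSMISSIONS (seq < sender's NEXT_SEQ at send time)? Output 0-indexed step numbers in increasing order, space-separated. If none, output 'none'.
Step 1: SEND seq=100 -> fresh
Step 2: DROP seq=200 -> fresh
Step 3: SEND seq=301 -> fresh
Step 4: SEND seq=200 -> retransmit
Step 6: SEND seq=387 -> fresh

Answer: 4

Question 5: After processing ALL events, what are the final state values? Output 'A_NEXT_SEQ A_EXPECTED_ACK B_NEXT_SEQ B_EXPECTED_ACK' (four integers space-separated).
After event 0: A_seq=100 A_ack=200 B_seq=200 B_ack=100
After event 1: A_seq=276 A_ack=200 B_seq=200 B_ack=276
After event 2: A_seq=276 A_ack=200 B_seq=301 B_ack=276
After event 3: A_seq=276 A_ack=200 B_seq=387 B_ack=276
After event 4: A_seq=276 A_ack=387 B_seq=387 B_ack=276
After event 5: A_seq=276 A_ack=387 B_seq=387 B_ack=276
After event 6: A_seq=276 A_ack=518 B_seq=518 B_ack=276

Answer: 276 518 518 276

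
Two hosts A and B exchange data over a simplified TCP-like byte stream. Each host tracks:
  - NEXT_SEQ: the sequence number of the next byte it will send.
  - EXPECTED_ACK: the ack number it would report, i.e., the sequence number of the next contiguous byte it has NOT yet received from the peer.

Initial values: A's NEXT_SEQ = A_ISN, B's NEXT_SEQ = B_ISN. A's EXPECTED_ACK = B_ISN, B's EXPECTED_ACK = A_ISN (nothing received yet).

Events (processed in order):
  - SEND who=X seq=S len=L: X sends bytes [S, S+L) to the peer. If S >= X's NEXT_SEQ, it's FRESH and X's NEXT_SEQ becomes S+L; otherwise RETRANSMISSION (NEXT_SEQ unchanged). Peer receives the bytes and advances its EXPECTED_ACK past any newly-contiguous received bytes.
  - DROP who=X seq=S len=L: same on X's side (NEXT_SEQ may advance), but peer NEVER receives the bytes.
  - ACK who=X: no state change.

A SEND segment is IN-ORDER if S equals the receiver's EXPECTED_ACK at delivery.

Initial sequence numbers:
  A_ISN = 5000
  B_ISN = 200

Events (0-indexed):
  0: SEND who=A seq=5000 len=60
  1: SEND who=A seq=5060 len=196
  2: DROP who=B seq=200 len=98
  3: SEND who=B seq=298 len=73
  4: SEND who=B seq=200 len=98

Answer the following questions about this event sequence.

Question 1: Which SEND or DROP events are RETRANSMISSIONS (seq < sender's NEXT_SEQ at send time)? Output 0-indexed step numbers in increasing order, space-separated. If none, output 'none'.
Answer: 4

Derivation:
Step 0: SEND seq=5000 -> fresh
Step 1: SEND seq=5060 -> fresh
Step 2: DROP seq=200 -> fresh
Step 3: SEND seq=298 -> fresh
Step 4: SEND seq=200 -> retransmit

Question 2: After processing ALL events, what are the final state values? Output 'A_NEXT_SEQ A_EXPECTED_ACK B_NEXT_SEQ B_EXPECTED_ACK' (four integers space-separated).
After event 0: A_seq=5060 A_ack=200 B_seq=200 B_ack=5060
After event 1: A_seq=5256 A_ack=200 B_seq=200 B_ack=5256
After event 2: A_seq=5256 A_ack=200 B_seq=298 B_ack=5256
After event 3: A_seq=5256 A_ack=200 B_seq=371 B_ack=5256
After event 4: A_seq=5256 A_ack=371 B_seq=371 B_ack=5256

Answer: 5256 371 371 5256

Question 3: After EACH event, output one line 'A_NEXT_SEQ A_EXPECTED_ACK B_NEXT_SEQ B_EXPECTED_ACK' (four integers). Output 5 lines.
5060 200 200 5060
5256 200 200 5256
5256 200 298 5256
5256 200 371 5256
5256 371 371 5256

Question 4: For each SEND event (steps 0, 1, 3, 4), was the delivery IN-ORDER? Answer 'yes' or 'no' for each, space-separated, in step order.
Answer: yes yes no yes

Derivation:
Step 0: SEND seq=5000 -> in-order
Step 1: SEND seq=5060 -> in-order
Step 3: SEND seq=298 -> out-of-order
Step 4: SEND seq=200 -> in-order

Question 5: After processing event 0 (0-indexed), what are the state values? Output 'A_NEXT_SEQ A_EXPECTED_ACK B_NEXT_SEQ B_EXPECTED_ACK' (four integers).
After event 0: A_seq=5060 A_ack=200 B_seq=200 B_ack=5060

5060 200 200 5060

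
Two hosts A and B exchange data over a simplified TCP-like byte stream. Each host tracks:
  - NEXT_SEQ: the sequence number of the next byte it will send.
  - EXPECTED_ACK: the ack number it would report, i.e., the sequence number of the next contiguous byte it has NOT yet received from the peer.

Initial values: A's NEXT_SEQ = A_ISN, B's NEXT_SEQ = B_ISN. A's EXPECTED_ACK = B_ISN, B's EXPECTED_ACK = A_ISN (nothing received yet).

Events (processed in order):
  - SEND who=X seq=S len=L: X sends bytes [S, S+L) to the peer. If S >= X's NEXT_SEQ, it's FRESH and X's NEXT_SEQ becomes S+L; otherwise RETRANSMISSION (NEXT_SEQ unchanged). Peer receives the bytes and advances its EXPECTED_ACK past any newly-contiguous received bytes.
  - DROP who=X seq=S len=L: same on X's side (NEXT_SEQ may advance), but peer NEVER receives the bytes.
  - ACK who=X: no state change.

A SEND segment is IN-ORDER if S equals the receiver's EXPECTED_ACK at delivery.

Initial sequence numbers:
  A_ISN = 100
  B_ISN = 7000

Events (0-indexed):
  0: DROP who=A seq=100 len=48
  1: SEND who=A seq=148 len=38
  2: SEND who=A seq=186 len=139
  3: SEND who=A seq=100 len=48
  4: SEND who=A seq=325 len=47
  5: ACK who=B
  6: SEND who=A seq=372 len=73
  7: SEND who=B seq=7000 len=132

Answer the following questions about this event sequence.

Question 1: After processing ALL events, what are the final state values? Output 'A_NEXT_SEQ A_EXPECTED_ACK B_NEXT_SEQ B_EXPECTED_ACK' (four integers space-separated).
Answer: 445 7132 7132 445

Derivation:
After event 0: A_seq=148 A_ack=7000 B_seq=7000 B_ack=100
After event 1: A_seq=186 A_ack=7000 B_seq=7000 B_ack=100
After event 2: A_seq=325 A_ack=7000 B_seq=7000 B_ack=100
After event 3: A_seq=325 A_ack=7000 B_seq=7000 B_ack=325
After event 4: A_seq=372 A_ack=7000 B_seq=7000 B_ack=372
After event 5: A_seq=372 A_ack=7000 B_seq=7000 B_ack=372
After event 6: A_seq=445 A_ack=7000 B_seq=7000 B_ack=445
After event 7: A_seq=445 A_ack=7132 B_seq=7132 B_ack=445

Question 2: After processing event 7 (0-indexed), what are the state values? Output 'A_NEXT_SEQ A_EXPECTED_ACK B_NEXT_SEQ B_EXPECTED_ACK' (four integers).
After event 0: A_seq=148 A_ack=7000 B_seq=7000 B_ack=100
After event 1: A_seq=186 A_ack=7000 B_seq=7000 B_ack=100
After event 2: A_seq=325 A_ack=7000 B_seq=7000 B_ack=100
After event 3: A_seq=325 A_ack=7000 B_seq=7000 B_ack=325
After event 4: A_seq=372 A_ack=7000 B_seq=7000 B_ack=372
After event 5: A_seq=372 A_ack=7000 B_seq=7000 B_ack=372
After event 6: A_seq=445 A_ack=7000 B_seq=7000 B_ack=445
After event 7: A_seq=445 A_ack=7132 B_seq=7132 B_ack=445

445 7132 7132 445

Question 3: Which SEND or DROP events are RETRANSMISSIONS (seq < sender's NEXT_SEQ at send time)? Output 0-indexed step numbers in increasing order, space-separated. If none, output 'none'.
Answer: 3

Derivation:
Step 0: DROP seq=100 -> fresh
Step 1: SEND seq=148 -> fresh
Step 2: SEND seq=186 -> fresh
Step 3: SEND seq=100 -> retransmit
Step 4: SEND seq=325 -> fresh
Step 6: SEND seq=372 -> fresh
Step 7: SEND seq=7000 -> fresh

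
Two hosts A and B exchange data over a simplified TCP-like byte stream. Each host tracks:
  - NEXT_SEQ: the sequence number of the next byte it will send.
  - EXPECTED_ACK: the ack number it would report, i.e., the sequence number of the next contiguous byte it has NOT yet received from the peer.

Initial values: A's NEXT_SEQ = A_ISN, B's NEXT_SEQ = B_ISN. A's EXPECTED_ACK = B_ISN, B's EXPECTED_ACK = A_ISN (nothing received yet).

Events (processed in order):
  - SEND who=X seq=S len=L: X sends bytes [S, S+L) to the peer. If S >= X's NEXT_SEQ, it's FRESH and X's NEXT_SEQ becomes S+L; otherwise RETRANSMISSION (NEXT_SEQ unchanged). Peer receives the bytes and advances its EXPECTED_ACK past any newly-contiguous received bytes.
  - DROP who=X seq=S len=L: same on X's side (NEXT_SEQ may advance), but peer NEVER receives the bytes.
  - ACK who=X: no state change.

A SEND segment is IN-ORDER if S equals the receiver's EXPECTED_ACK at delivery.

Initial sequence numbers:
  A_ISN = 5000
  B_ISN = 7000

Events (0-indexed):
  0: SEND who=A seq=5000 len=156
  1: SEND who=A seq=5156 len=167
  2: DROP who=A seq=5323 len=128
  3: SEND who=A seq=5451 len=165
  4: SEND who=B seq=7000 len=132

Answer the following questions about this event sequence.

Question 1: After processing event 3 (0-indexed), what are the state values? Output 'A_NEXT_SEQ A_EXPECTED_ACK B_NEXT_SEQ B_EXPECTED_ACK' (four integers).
After event 0: A_seq=5156 A_ack=7000 B_seq=7000 B_ack=5156
After event 1: A_seq=5323 A_ack=7000 B_seq=7000 B_ack=5323
After event 2: A_seq=5451 A_ack=7000 B_seq=7000 B_ack=5323
After event 3: A_seq=5616 A_ack=7000 B_seq=7000 B_ack=5323

5616 7000 7000 5323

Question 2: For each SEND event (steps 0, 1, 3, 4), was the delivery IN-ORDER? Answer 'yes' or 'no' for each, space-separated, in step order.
Step 0: SEND seq=5000 -> in-order
Step 1: SEND seq=5156 -> in-order
Step 3: SEND seq=5451 -> out-of-order
Step 4: SEND seq=7000 -> in-order

Answer: yes yes no yes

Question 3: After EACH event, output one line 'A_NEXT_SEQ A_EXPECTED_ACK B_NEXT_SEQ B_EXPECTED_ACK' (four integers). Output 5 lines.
5156 7000 7000 5156
5323 7000 7000 5323
5451 7000 7000 5323
5616 7000 7000 5323
5616 7132 7132 5323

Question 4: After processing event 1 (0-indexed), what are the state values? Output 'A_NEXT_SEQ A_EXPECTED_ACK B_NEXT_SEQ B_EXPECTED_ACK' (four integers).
After event 0: A_seq=5156 A_ack=7000 B_seq=7000 B_ack=5156
After event 1: A_seq=5323 A_ack=7000 B_seq=7000 B_ack=5323

5323 7000 7000 5323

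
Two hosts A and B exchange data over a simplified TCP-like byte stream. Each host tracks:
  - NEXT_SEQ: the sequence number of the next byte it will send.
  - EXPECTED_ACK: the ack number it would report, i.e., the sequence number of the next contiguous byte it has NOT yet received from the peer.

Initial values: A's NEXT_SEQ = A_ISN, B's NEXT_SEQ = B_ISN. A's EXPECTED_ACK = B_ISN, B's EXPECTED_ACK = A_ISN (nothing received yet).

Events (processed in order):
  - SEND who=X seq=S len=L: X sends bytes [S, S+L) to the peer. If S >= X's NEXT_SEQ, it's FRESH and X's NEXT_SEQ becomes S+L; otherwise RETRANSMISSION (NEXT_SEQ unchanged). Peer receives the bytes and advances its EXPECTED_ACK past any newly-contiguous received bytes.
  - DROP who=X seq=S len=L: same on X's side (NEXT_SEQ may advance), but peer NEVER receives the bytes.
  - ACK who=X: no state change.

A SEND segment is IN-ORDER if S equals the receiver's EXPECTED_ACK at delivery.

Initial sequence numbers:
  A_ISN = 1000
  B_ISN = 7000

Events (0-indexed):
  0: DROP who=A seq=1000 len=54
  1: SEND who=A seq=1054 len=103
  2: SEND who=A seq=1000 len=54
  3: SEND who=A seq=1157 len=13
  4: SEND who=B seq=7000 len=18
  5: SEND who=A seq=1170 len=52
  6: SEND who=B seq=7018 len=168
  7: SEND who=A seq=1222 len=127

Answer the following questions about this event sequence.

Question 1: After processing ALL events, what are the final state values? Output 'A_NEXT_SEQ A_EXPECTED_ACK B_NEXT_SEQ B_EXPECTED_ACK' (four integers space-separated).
Answer: 1349 7186 7186 1349

Derivation:
After event 0: A_seq=1054 A_ack=7000 B_seq=7000 B_ack=1000
After event 1: A_seq=1157 A_ack=7000 B_seq=7000 B_ack=1000
After event 2: A_seq=1157 A_ack=7000 B_seq=7000 B_ack=1157
After event 3: A_seq=1170 A_ack=7000 B_seq=7000 B_ack=1170
After event 4: A_seq=1170 A_ack=7018 B_seq=7018 B_ack=1170
After event 5: A_seq=1222 A_ack=7018 B_seq=7018 B_ack=1222
After event 6: A_seq=1222 A_ack=7186 B_seq=7186 B_ack=1222
After event 7: A_seq=1349 A_ack=7186 B_seq=7186 B_ack=1349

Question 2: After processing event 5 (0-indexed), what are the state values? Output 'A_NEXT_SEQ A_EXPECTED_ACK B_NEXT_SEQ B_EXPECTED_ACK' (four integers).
After event 0: A_seq=1054 A_ack=7000 B_seq=7000 B_ack=1000
After event 1: A_seq=1157 A_ack=7000 B_seq=7000 B_ack=1000
After event 2: A_seq=1157 A_ack=7000 B_seq=7000 B_ack=1157
After event 3: A_seq=1170 A_ack=7000 B_seq=7000 B_ack=1170
After event 4: A_seq=1170 A_ack=7018 B_seq=7018 B_ack=1170
After event 5: A_seq=1222 A_ack=7018 B_seq=7018 B_ack=1222

1222 7018 7018 1222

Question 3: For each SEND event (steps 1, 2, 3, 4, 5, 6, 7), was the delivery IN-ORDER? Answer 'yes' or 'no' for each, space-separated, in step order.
Step 1: SEND seq=1054 -> out-of-order
Step 2: SEND seq=1000 -> in-order
Step 3: SEND seq=1157 -> in-order
Step 4: SEND seq=7000 -> in-order
Step 5: SEND seq=1170 -> in-order
Step 6: SEND seq=7018 -> in-order
Step 7: SEND seq=1222 -> in-order

Answer: no yes yes yes yes yes yes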